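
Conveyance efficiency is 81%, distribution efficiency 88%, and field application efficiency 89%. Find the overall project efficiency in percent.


Ec = 0.81, Eb = 0.88, Ea = 0.89
E = 0.81 * 0.88 * 0.89 * 100 = 63.4392%

63.4392 %


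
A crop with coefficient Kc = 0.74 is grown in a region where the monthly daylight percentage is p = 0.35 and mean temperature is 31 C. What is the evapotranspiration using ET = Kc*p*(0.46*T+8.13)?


ET = Kc * p * (0.46*T + 8.13)
ET = 0.74 * 0.35 * (0.46*31 + 8.13)
ET = 0.74 * 0.35 * 22.3900

5.7990 mm/day


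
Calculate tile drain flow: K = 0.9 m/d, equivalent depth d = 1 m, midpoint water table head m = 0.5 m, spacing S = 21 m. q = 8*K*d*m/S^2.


q = 8*K*d*m/S^2
q = 8*0.9*1*0.5/21^2
q = 3.6000 / 441

0.0082 m/d


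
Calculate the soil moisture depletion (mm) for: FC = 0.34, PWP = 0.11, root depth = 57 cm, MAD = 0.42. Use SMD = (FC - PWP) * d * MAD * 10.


SMD = (FC - PWP) * d * MAD * 10
SMD = (0.34 - 0.11) * 57 * 0.42 * 10
SMD = 0.2300 * 57 * 0.42 * 10

55.0620 mm


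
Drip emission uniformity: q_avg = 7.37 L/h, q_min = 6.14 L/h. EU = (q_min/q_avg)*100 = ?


EU = (q_min/q_avg)*100 = (6.14/7.37)*100 = 83.3107%

83.3107 %


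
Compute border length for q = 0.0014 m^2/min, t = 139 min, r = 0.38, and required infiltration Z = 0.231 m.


L = q*t/((1+r)*Z)
L = 0.0014*139/((1+0.38)*0.231)
L = 0.1946/0.31878

0.6105 m


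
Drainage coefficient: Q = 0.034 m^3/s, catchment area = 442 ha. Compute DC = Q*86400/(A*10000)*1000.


DC = Q * 86400 / (A * 10000) * 1000
DC = 0.034 * 86400 / (442 * 10000) * 1000
DC = 2937600.0000 / 4420000

0.6646 mm/day


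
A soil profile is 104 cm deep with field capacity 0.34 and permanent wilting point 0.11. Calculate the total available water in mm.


AWC = (FC - PWP) * d * 10
AWC = (0.34 - 0.11) * 104 * 10
AWC = 0.2300 * 104 * 10

239.2000 mm


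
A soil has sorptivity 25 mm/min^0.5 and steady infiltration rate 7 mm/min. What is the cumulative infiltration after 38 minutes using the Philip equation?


F = S*sqrt(t) + A*t
F = 25*sqrt(38) + 7*38
F = 25*6.164414 + 266

420.1103 mm


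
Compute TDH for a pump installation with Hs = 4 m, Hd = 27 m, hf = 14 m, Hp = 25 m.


TDH = Hs + Hd + hf + Hp = 4 + 27 + 14 + 25 = 70

70 m


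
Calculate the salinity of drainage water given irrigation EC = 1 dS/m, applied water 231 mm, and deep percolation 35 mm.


EC_dw = EC_iw * D_iw / D_dw
EC_dw = 1 * 231 / 35
EC_dw = 231 / 35

6.6000 dS/m


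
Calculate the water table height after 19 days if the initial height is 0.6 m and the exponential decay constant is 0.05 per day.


m = m0 * exp(-k*t)
m = 0.6 * exp(-0.05 * 19)
m = 0.6 * exp(-0.9500)

0.2320 m


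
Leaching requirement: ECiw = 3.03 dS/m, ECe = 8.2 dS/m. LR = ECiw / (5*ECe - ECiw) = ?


LR = ECiw / (5*ECe - ECiw)
LR = 3.03 / (5*8.2 - 3.03)
LR = 3.03 / 37.9700

0.0798


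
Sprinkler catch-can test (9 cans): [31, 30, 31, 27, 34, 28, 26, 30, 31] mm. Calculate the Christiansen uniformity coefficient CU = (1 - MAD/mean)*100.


mean = 29.777778 mm
MAD = 1.851852 mm
CU = (1 - 1.851852/29.777778)*100

93.7811 %


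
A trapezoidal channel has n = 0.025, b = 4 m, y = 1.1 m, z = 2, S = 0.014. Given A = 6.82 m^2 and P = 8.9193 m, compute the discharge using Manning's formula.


R = A/P = 6.82/8.9193 = 0.764634
Q = (1/0.025) * 6.82 * 0.764634^(2/3) * 0.014^0.5

26.9905 m^3/s


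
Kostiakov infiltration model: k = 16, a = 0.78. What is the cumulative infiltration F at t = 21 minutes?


F = k * t^a = 16 * 21^0.78
F = 16 * 10.748084

171.9693 mm


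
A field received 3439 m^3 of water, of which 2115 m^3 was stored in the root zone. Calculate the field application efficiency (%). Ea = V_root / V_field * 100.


Ea = V_root / V_field * 100 = 2115 / 3439 * 100 = 61.5004%

61.5004 %


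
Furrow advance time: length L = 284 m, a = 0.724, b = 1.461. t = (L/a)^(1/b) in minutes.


t = (L/a)^(1/b)
t = (284/0.724)^(1/1.461)
t = 392.265193^(1/1.461)

59.5948 min


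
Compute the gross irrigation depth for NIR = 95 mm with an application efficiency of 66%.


Ea = 66% = 0.66
GID = NIR / Ea = 95 / 0.66 = 143.9394 mm

143.9394 mm


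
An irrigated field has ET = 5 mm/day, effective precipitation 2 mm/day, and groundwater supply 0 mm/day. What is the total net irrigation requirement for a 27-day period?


Daily deficit = ET - Pe - GW = 5 - 2 - 0 = 3 mm/day
NIR = 3 * 27 = 81 mm

81.0000 mm


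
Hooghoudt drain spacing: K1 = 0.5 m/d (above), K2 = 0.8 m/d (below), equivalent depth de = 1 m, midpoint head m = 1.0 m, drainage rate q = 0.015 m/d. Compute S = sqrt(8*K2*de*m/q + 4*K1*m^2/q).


S^2 = 8*K2*de*m/q + 4*K1*m^2/q
S^2 = 8*0.8*1*1.0/0.015 + 4*0.5*1.0^2/0.015
S = sqrt(560.0000)

23.6643 m


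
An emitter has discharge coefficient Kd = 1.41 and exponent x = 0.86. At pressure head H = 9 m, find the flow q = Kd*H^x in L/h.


q = Kd * H^x = 1.41 * 9^0.86 = 1.41 * 6.616808

9.3297 L/h


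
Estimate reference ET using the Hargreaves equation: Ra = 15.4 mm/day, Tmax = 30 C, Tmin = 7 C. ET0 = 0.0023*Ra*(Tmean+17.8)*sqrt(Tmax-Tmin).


Tmean = (Tmax + Tmin)/2 = (30 + 7)/2 = 18.5
ET0 = 0.0023 * 15.4 * (18.5 + 17.8) * sqrt(30 - 7)
ET0 = 0.0023 * 15.4 * 36.3 * 4.795832

6.1662 mm/day


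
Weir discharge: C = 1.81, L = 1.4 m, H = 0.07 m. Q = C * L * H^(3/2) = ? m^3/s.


Q = C * L * H^(3/2) = 1.81 * 1.4 * 0.07^1.5 = 1.81 * 1.4 * 0.018520

0.0469 m^3/s


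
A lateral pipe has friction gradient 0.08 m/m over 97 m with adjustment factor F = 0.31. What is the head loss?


hf = J * L * F = 0.08 * 97 * 0.31 = 2.4056 m

2.4056 m


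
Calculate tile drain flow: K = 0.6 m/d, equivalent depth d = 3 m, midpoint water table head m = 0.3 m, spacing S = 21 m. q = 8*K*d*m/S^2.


q = 8*K*d*m/S^2
q = 8*0.6*3*0.3/21^2
q = 4.3200 / 441

0.0098 m/d


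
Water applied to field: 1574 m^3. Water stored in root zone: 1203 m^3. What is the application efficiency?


Ea = V_root / V_field * 100 = 1203 / 1574 * 100 = 76.4295%

76.4295 %


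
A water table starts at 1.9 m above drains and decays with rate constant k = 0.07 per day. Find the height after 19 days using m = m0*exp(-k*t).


m = m0 * exp(-k*t)
m = 1.9 * exp(-0.07 * 19)
m = 1.9 * exp(-1.3300)

0.5025 m


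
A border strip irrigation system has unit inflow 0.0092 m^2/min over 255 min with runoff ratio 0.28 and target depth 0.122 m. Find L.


L = q*t/((1+r)*Z)
L = 0.0092*255/((1+0.28)*0.122)
L = 2.346/0.15616

15.0231 m


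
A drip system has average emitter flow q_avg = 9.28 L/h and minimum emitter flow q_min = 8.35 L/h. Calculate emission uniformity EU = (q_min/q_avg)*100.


EU = (q_min/q_avg)*100 = (8.35/9.28)*100 = 89.9784%

89.9784 %


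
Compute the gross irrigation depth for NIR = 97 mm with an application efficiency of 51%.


Ea = 51% = 0.51
GID = NIR / Ea = 97 / 0.51 = 190.1961 mm

190.1961 mm


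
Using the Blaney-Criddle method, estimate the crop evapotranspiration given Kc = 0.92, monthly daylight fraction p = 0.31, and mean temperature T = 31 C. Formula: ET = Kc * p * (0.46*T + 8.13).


ET = Kc * p * (0.46*T + 8.13)
ET = 0.92 * 0.31 * (0.46*31 + 8.13)
ET = 0.92 * 0.31 * 22.3900

6.3856 mm/day


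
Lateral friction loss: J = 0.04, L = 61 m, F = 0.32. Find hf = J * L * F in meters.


hf = J * L * F = 0.04 * 61 * 0.32 = 0.7808 m

0.7808 m


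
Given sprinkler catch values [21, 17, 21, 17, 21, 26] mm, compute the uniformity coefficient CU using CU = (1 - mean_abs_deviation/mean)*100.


mean = 20.500000 mm
MAD = 2.333333 mm
CU = (1 - 2.333333/20.500000)*100

88.6179 %


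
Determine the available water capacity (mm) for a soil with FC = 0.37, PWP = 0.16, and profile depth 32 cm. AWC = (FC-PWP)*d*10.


AWC = (FC - PWP) * d * 10
AWC = (0.37 - 0.16) * 32 * 10
AWC = 0.2100 * 32 * 10

67.2000 mm


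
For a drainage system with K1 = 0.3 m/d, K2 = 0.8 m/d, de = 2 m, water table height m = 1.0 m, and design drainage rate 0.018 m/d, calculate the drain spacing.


S^2 = 8*K2*de*m/q + 4*K1*m^2/q
S^2 = 8*0.8*2*1.0/0.018 + 4*0.3*1.0^2/0.018
S = sqrt(777.7778)

27.8887 m


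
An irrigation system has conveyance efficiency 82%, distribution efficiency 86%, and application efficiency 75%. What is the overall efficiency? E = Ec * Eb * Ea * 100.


Ec = 0.82, Eb = 0.86, Ea = 0.75
E = 0.82 * 0.86 * 0.75 * 100 = 52.8900%

52.8900 %


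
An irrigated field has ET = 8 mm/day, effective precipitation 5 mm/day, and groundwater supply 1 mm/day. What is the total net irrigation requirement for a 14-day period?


Daily deficit = ET - Pe - GW = 8 - 5 - 1 = 2 mm/day
NIR = 2 * 14 = 28 mm

28.0000 mm


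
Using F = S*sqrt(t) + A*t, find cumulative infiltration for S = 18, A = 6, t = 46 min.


F = S*sqrt(t) + A*t
F = 18*sqrt(46) + 6*46
F = 18*6.782330 + 276

398.0819 mm


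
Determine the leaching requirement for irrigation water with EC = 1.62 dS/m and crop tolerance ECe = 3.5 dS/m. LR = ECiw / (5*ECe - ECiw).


LR = ECiw / (5*ECe - ECiw)
LR = 1.62 / (5*3.5 - 1.62)
LR = 1.62 / 15.8800

0.1020


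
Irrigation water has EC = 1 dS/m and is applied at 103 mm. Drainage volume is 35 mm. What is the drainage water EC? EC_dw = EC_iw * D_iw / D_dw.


EC_dw = EC_iw * D_iw / D_dw
EC_dw = 1 * 103 / 35
EC_dw = 103 / 35

2.9429 dS/m


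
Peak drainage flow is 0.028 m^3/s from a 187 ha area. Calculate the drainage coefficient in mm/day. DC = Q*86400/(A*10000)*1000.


DC = Q * 86400 / (A * 10000) * 1000
DC = 0.028 * 86400 / (187 * 10000) * 1000
DC = 2419200.0000 / 1870000

1.2937 mm/day


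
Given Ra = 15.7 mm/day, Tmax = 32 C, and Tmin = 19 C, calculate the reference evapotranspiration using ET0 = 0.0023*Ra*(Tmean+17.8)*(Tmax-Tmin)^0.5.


Tmean = (Tmax + Tmin)/2 = (32 + 19)/2 = 25.5
ET0 = 0.0023 * 15.7 * (25.5 + 17.8) * sqrt(32 - 19)
ET0 = 0.0023 * 15.7 * 43.3 * 3.605551

5.6375 mm/day


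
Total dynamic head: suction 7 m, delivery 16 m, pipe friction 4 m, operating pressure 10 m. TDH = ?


TDH = Hs + Hd + hf + Hp = 7 + 16 + 4 + 10 = 37

37 m


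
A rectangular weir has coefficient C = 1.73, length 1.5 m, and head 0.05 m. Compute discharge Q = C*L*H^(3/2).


Q = C * L * H^(3/2) = 1.73 * 1.5 * 0.05^1.5 = 1.73 * 1.5 * 0.011180

0.0290 m^3/s


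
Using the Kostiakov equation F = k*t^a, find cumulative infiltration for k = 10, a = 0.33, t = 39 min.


F = k * t^a = 10 * 39^0.33
F = 10 * 3.350050

33.5005 mm


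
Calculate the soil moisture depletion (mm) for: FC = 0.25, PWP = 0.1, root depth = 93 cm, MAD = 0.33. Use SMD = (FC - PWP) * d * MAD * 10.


SMD = (FC - PWP) * d * MAD * 10
SMD = (0.25 - 0.1) * 93 * 0.33 * 10
SMD = 0.1500 * 93 * 0.33 * 10

46.0350 mm


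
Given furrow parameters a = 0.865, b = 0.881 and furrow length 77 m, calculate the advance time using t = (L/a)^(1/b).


t = (L/a)^(1/b)
t = (77/0.865)^(1/0.881)
t = 89.017341^(1/0.881)

163.2291 min


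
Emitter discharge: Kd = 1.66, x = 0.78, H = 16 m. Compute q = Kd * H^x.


q = Kd * H^x = 1.66 * 16^0.78 = 1.66 * 8.693879

14.4318 L/h


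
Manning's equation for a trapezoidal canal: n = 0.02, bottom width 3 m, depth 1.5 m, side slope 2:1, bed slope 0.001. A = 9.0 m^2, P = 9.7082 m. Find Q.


R = A/P = 9.0/9.7082 = 0.927051
Q = (1/0.02) * 9.0 * 0.927051^(2/3) * 0.001^0.5

13.5295 m^3/s


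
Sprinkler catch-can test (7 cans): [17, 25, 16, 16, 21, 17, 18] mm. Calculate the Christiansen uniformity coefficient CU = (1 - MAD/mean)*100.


mean = 18.571429 mm
MAD = 2.530612 mm
CU = (1 - 2.530612/18.571429)*100

86.3736 %


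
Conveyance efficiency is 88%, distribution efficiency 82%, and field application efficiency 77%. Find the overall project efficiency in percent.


Ec = 0.88, Eb = 0.82, Ea = 0.77
E = 0.88 * 0.82 * 0.77 * 100 = 55.5632%

55.5632 %


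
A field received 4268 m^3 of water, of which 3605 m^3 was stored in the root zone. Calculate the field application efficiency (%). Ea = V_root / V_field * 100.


Ea = V_root / V_field * 100 = 3605 / 4268 * 100 = 84.4658%

84.4658 %


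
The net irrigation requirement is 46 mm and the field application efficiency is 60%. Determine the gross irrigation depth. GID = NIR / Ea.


Ea = 60% = 0.6
GID = NIR / Ea = 46 / 0.6 = 76.6667 mm

76.6667 mm


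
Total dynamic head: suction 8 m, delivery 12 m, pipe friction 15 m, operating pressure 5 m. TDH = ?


TDH = Hs + Hd + hf + Hp = 8 + 12 + 15 + 5 = 40

40 m


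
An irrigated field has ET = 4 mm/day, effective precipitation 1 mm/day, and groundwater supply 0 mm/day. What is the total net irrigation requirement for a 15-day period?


Daily deficit = ET - Pe - GW = 4 - 1 - 0 = 3 mm/day
NIR = 3 * 15 = 45 mm

45.0000 mm


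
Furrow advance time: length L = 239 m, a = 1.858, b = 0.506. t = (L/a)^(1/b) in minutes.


t = (L/a)^(1/b)
t = (239/1.858)^(1/0.506)
t = 128.632939^(1/0.506)

14746.2035 min


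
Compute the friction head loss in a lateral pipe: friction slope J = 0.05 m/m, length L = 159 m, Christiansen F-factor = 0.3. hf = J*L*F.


hf = J * L * F = 0.05 * 159 * 0.3 = 2.3850 m

2.3850 m


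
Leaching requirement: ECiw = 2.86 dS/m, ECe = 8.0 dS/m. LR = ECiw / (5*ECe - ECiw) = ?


LR = ECiw / (5*ECe - ECiw)
LR = 2.86 / (5*8.0 - 2.86)
LR = 2.86 / 37.1400

0.0770


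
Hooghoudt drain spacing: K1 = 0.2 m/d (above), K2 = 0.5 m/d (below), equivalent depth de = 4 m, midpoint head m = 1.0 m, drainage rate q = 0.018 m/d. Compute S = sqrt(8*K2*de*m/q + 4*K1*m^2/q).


S^2 = 8*K2*de*m/q + 4*K1*m^2/q
S^2 = 8*0.5*4*1.0/0.018 + 4*0.2*1.0^2/0.018
S = sqrt(933.3333)

30.5505 m


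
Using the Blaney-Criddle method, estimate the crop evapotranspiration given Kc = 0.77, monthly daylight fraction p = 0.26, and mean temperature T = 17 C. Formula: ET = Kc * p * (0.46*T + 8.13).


ET = Kc * p * (0.46*T + 8.13)
ET = 0.77 * 0.26 * (0.46*17 + 8.13)
ET = 0.77 * 0.26 * 15.9500

3.1932 mm/day


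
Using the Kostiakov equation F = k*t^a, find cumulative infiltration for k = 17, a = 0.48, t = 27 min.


F = k * t^a = 17 * 27^0.48
F = 17 * 4.864684

82.6996 mm


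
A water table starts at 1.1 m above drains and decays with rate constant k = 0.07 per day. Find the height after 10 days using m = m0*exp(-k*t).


m = m0 * exp(-k*t)
m = 1.1 * exp(-0.07 * 10)
m = 1.1 * exp(-0.7000)

0.5462 m


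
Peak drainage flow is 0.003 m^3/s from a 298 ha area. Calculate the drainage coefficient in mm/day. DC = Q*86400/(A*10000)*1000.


DC = Q * 86400 / (A * 10000) * 1000
DC = 0.003 * 86400 / (298 * 10000) * 1000
DC = 259200.0000 / 2980000

0.0870 mm/day


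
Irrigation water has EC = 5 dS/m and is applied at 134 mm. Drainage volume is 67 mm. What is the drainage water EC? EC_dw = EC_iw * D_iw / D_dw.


EC_dw = EC_iw * D_iw / D_dw
EC_dw = 5 * 134 / 67
EC_dw = 670 / 67

10.0000 dS/m


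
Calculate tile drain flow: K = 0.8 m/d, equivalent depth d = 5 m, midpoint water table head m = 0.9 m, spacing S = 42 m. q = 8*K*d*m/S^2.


q = 8*K*d*m/S^2
q = 8*0.8*5*0.9/42^2
q = 28.8000 / 1764

0.0163 m/d


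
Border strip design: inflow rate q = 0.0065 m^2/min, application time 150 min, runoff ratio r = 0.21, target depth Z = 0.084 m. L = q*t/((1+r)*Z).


L = q*t/((1+r)*Z)
L = 0.0065*150/((1+0.21)*0.084)
L = 0.975/0.10164

9.5927 m


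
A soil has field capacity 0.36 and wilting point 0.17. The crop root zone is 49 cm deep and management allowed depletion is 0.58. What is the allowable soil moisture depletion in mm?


SMD = (FC - PWP) * d * MAD * 10
SMD = (0.36 - 0.17) * 49 * 0.58 * 10
SMD = 0.1900 * 49 * 0.58 * 10

53.9980 mm


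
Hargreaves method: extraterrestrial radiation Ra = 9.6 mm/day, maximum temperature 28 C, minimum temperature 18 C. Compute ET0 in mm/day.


Tmean = (Tmax + Tmin)/2 = (28 + 18)/2 = 23.0
ET0 = 0.0023 * 9.6 * (23.0 + 17.8) * sqrt(28 - 18)
ET0 = 0.0023 * 9.6 * 40.8 * 3.162278

2.8488 mm/day


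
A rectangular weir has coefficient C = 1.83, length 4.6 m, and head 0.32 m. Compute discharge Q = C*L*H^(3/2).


Q = C * L * H^(3/2) = 1.83 * 4.6 * 0.32^1.5 = 1.83 * 4.6 * 0.181019

1.5238 m^3/s


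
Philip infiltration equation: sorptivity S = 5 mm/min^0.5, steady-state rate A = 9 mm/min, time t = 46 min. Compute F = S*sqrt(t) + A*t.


F = S*sqrt(t) + A*t
F = 5*sqrt(46) + 9*46
F = 5*6.782330 + 414

447.9117 mm


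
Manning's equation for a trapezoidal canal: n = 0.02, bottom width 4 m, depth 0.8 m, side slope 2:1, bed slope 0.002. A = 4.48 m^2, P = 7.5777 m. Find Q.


R = A/P = 4.48/7.5777 = 0.591208
Q = (1/0.02) * 4.48 * 0.591208^(2/3) * 0.002^0.5

7.0565 m^3/s


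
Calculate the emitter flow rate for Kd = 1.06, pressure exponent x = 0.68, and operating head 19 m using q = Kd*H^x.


q = Kd * H^x = 1.06 * 19^0.68 = 1.06 * 7.405467

7.8498 L/h


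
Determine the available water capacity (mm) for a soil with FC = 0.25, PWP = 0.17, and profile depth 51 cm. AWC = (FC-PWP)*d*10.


AWC = (FC - PWP) * d * 10
AWC = (0.25 - 0.17) * 51 * 10
AWC = 0.0800 * 51 * 10

40.8000 mm


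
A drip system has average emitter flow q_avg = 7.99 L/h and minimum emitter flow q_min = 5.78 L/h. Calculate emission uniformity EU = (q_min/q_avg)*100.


EU = (q_min/q_avg)*100 = (5.78/7.99)*100 = 72.3404%

72.3404 %


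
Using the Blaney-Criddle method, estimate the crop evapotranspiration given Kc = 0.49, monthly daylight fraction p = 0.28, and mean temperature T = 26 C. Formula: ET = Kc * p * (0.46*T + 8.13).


ET = Kc * p * (0.46*T + 8.13)
ET = 0.49 * 0.28 * (0.46*26 + 8.13)
ET = 0.49 * 0.28 * 20.0900

2.7563 mm/day


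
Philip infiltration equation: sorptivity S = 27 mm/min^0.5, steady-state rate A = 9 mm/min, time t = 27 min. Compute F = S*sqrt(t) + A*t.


F = S*sqrt(t) + A*t
F = 27*sqrt(27) + 9*27
F = 27*5.196152 + 243

383.2961 mm


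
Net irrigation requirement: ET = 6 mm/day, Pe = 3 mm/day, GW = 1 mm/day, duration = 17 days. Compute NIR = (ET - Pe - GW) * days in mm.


Daily deficit = ET - Pe - GW = 6 - 3 - 1 = 2 mm/day
NIR = 2 * 17 = 34 mm

34.0000 mm


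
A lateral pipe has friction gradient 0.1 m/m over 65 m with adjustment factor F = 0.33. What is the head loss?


hf = J * L * F = 0.1 * 65 * 0.33 = 2.1450 m

2.1450 m


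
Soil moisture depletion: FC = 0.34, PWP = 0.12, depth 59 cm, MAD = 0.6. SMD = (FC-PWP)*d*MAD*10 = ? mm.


SMD = (FC - PWP) * d * MAD * 10
SMD = (0.34 - 0.12) * 59 * 0.6 * 10
SMD = 0.2200 * 59 * 0.6 * 10

77.8800 mm


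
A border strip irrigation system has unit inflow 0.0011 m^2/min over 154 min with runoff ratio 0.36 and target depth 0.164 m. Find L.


L = q*t/((1+r)*Z)
L = 0.0011*154/((1+0.36)*0.164)
L = 0.1694/0.22304

0.7595 m


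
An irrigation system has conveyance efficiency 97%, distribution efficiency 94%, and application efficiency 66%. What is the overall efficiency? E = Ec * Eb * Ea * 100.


Ec = 0.97, Eb = 0.94, Ea = 0.66
E = 0.97 * 0.94 * 0.66 * 100 = 60.1788%

60.1788 %


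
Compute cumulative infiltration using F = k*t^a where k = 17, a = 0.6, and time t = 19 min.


F = k * t^a = 17 * 19^0.6
F = 17 * 5.851297

99.4720 mm


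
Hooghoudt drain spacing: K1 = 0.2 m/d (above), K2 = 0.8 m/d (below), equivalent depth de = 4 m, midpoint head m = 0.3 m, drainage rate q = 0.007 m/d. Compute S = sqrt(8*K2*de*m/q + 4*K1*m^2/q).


S^2 = 8*K2*de*m/q + 4*K1*m^2/q
S^2 = 8*0.8*4*0.3/0.007 + 4*0.2*0.3^2/0.007
S = sqrt(1107.4286)

33.2780 m


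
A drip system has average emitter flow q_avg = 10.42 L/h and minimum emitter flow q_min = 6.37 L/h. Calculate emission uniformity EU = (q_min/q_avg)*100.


EU = (q_min/q_avg)*100 = (6.37/10.42)*100 = 61.1324%

61.1324 %


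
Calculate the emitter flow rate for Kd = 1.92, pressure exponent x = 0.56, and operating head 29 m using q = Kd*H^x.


q = Kd * H^x = 1.92 * 29^0.56 = 1.92 * 6.590872

12.6545 L/h


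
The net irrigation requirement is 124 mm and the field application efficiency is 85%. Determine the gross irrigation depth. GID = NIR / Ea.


Ea = 85% = 0.85
GID = NIR / Ea = 124 / 0.85 = 145.8824 mm

145.8824 mm


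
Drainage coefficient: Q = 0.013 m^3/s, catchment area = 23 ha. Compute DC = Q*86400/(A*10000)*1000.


DC = Q * 86400 / (A * 10000) * 1000
DC = 0.013 * 86400 / (23 * 10000) * 1000
DC = 1123200.0000 / 230000

4.8835 mm/day


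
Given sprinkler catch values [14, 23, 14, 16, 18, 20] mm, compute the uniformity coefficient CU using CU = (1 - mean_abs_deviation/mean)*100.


mean = 17.500000 mm
MAD = 2.833333 mm
CU = (1 - 2.833333/17.500000)*100

83.8095 %


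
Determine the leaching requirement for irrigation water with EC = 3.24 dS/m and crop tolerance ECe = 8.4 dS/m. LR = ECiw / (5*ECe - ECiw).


LR = ECiw / (5*ECe - ECiw)
LR = 3.24 / (5*8.4 - 3.24)
LR = 3.24 / 38.7600

0.0836


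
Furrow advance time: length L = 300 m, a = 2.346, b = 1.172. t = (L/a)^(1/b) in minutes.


t = (L/a)^(1/b)
t = (300/2.346)^(1/1.172)
t = 127.877238^(1/1.172)

62.7488 min


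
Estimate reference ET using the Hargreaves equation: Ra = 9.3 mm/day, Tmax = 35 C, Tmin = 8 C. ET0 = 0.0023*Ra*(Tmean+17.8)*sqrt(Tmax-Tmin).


Tmean = (Tmax + Tmin)/2 = (35 + 8)/2 = 21.5
ET0 = 0.0023 * 9.3 * (21.5 + 17.8) * sqrt(35 - 8)
ET0 = 0.0023 * 9.3 * 39.3 * 5.196152

4.3680 mm/day


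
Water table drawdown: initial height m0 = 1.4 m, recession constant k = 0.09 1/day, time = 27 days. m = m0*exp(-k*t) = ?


m = m0 * exp(-k*t)
m = 1.4 * exp(-0.09 * 27)
m = 1.4 * exp(-2.4300)

0.1233 m


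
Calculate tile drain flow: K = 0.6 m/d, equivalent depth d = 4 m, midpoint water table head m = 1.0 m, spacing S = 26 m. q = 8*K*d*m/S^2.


q = 8*K*d*m/S^2
q = 8*0.6*4*1.0/26^2
q = 19.2000 / 676

0.0284 m/d


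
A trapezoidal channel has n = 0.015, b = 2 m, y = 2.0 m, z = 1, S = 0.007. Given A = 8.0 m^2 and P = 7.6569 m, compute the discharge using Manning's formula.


R = A/P = 8.0/7.6569 = 1.044809
Q = (1/0.015) * 8.0 * 1.044809^(2/3) * 0.007^0.5

45.9451 m^3/s


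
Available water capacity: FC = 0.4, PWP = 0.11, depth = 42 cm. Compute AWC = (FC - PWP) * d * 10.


AWC = (FC - PWP) * d * 10
AWC = (0.4 - 0.11) * 42 * 10
AWC = 0.2900 * 42 * 10

121.8000 mm


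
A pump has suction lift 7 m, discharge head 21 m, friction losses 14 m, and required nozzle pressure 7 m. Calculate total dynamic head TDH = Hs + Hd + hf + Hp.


TDH = Hs + Hd + hf + Hp = 7 + 21 + 14 + 7 = 49

49 m


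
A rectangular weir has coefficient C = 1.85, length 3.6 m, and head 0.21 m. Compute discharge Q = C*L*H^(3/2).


Q = C * L * H^(3/2) = 1.85 * 3.6 * 0.21^1.5 = 1.85 * 3.6 * 0.096234

0.6409 m^3/s


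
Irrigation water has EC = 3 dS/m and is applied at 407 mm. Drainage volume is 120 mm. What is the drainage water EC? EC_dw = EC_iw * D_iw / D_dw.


EC_dw = EC_iw * D_iw / D_dw
EC_dw = 3 * 407 / 120
EC_dw = 1221 / 120

10.1750 dS/m


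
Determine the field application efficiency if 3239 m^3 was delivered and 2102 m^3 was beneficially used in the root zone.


Ea = V_root / V_field * 100 = 2102 / 3239 * 100 = 64.8966%

64.8966 %


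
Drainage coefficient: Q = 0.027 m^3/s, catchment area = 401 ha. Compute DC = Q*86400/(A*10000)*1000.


DC = Q * 86400 / (A * 10000) * 1000
DC = 0.027 * 86400 / (401 * 10000) * 1000
DC = 2332800.0000 / 4010000

0.5817 mm/day


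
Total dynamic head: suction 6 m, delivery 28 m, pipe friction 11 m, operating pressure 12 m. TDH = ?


TDH = Hs + Hd + hf + Hp = 6 + 28 + 11 + 12 = 57

57 m


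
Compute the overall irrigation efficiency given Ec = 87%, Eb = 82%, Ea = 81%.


Ec = 0.87, Eb = 0.82, Ea = 0.81
E = 0.87 * 0.82 * 0.81 * 100 = 57.7854%

57.7854 %


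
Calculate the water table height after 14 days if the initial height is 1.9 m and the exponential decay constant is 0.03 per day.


m = m0 * exp(-k*t)
m = 1.9 * exp(-0.03 * 14)
m = 1.9 * exp(-0.4200)

1.2484 m


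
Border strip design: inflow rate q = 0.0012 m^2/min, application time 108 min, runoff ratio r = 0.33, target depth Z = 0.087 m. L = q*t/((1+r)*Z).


L = q*t/((1+r)*Z)
L = 0.0012*108/((1+0.33)*0.087)
L = 0.1296/0.11571

1.1200 m


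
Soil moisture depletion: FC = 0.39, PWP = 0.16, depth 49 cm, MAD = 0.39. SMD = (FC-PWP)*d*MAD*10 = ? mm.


SMD = (FC - PWP) * d * MAD * 10
SMD = (0.39 - 0.16) * 49 * 0.39 * 10
SMD = 0.2300 * 49 * 0.39 * 10

43.9530 mm


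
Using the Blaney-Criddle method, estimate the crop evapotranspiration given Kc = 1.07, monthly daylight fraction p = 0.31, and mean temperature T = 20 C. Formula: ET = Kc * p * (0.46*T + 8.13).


ET = Kc * p * (0.46*T + 8.13)
ET = 1.07 * 0.31 * (0.46*20 + 8.13)
ET = 1.07 * 0.31 * 17.3300

5.7484 mm/day


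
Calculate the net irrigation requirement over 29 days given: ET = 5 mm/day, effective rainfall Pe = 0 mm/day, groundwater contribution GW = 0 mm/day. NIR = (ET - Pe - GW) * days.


Daily deficit = ET - Pe - GW = 5 - 0 - 0 = 5 mm/day
NIR = 5 * 29 = 145 mm

145.0000 mm


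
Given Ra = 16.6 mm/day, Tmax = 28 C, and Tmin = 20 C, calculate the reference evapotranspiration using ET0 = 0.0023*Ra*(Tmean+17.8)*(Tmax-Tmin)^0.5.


Tmean = (Tmax + Tmin)/2 = (28 + 20)/2 = 24.0
ET0 = 0.0023 * 16.6 * (24.0 + 17.8) * sqrt(28 - 20)
ET0 = 0.0023 * 16.6 * 41.8 * 2.828427

4.5140 mm/day


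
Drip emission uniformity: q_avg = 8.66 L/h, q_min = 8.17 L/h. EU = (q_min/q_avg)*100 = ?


EU = (q_min/q_avg)*100 = (8.17/8.66)*100 = 94.3418%

94.3418 %


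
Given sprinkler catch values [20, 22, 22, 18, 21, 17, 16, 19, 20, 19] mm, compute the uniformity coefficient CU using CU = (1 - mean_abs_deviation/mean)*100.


mean = 19.400000 mm
MAD = 1.600000 mm
CU = (1 - 1.600000/19.400000)*100

91.7526 %


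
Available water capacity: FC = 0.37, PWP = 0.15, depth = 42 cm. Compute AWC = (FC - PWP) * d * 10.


AWC = (FC - PWP) * d * 10
AWC = (0.37 - 0.15) * 42 * 10
AWC = 0.2200 * 42 * 10

92.4000 mm


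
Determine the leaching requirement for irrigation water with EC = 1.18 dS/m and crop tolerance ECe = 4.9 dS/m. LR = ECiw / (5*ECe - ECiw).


LR = ECiw / (5*ECe - ECiw)
LR = 1.18 / (5*4.9 - 1.18)
LR = 1.18 / 23.3200

0.0506


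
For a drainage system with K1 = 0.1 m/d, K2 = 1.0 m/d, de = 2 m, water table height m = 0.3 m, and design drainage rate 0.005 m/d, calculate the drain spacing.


S^2 = 8*K2*de*m/q + 4*K1*m^2/q
S^2 = 8*1.0*2*0.3/0.005 + 4*0.1*0.3^2/0.005
S = sqrt(967.2000)

31.0998 m


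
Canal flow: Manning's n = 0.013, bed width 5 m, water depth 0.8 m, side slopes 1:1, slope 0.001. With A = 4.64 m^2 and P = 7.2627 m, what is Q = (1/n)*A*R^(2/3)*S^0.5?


R = A/P = 4.64/7.2627 = 0.638881
Q = (1/0.013) * 4.64 * 0.638881^(2/3) * 0.001^0.5

8.3725 m^3/s


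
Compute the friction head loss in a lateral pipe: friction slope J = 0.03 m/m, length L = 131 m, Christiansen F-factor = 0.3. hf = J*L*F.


hf = J * L * F = 0.03 * 131 * 0.3 = 1.1790 m

1.1790 m


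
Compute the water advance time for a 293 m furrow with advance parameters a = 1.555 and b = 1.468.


t = (L/a)^(1/b)
t = (293/1.555)^(1/1.468)
t = 188.424437^(1/1.468)

35.4667 min


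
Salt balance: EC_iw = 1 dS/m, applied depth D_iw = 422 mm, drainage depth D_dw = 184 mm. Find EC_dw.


EC_dw = EC_iw * D_iw / D_dw
EC_dw = 1 * 422 / 184
EC_dw = 422 / 184

2.2935 dS/m


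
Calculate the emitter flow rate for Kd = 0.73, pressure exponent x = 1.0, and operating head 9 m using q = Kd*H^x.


q = Kd * H^x = 0.73 * 9^1.0 = 0.73 * 9.000000

6.5700 L/h


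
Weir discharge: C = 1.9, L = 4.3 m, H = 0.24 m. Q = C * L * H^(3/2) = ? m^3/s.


Q = C * L * H^(3/2) = 1.9 * 4.3 * 0.24^1.5 = 1.9 * 4.3 * 0.117576

0.9606 m^3/s


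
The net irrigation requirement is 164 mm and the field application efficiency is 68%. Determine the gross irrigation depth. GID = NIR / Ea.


Ea = 68% = 0.68
GID = NIR / Ea = 164 / 0.68 = 241.1765 mm

241.1765 mm


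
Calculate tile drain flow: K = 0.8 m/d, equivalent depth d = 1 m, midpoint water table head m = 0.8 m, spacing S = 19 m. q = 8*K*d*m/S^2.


q = 8*K*d*m/S^2
q = 8*0.8*1*0.8/19^2
q = 5.1200 / 361

0.0142 m/d


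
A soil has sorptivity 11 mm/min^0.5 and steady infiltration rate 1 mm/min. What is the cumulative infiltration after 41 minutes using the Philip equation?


F = S*sqrt(t) + A*t
F = 11*sqrt(41) + 1*41
F = 11*6.403124 + 41

111.4344 mm


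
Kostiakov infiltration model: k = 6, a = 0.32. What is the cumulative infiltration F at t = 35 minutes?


F = k * t^a = 6 * 35^0.32
F = 6 * 3.119621

18.7177 mm


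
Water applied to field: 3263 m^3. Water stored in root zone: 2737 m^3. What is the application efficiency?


Ea = V_root / V_field * 100 = 2737 / 3263 * 100 = 83.8799%

83.8799 %


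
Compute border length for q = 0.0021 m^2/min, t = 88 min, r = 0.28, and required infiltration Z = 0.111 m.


L = q*t/((1+r)*Z)
L = 0.0021*88/((1+0.28)*0.111)
L = 0.1848/0.14208

1.3007 m


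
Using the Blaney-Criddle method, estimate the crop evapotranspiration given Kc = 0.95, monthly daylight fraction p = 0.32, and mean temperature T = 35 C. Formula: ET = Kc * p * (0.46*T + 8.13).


ET = Kc * p * (0.46*T + 8.13)
ET = 0.95 * 0.32 * (0.46*35 + 8.13)
ET = 0.95 * 0.32 * 24.2300

7.3659 mm/day


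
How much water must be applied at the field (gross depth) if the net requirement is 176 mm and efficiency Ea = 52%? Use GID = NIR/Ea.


Ea = 52% = 0.52
GID = NIR / Ea = 176 / 0.52 = 338.4615 mm

338.4615 mm


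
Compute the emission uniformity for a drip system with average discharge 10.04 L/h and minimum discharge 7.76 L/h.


EU = (q_min/q_avg)*100 = (7.76/10.04)*100 = 77.2908%

77.2908 %


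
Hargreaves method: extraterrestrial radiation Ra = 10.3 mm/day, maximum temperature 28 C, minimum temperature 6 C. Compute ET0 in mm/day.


Tmean = (Tmax + Tmin)/2 = (28 + 6)/2 = 17.0
ET0 = 0.0023 * 10.3 * (17.0 + 17.8) * sqrt(28 - 6)
ET0 = 0.0023 * 10.3 * 34.8 * 4.690416

3.8668 mm/day


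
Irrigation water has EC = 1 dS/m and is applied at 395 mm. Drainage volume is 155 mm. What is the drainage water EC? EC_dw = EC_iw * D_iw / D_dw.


EC_dw = EC_iw * D_iw / D_dw
EC_dw = 1 * 395 / 155
EC_dw = 395 / 155

2.5484 dS/m


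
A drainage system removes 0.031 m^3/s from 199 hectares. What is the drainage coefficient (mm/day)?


DC = Q * 86400 / (A * 10000) * 1000
DC = 0.031 * 86400 / (199 * 10000) * 1000
DC = 2678400.0000 / 1990000

1.3459 mm/day


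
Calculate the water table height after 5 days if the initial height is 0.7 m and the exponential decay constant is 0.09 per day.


m = m0 * exp(-k*t)
m = 0.7 * exp(-0.09 * 5)
m = 0.7 * exp(-0.4500)

0.4463 m


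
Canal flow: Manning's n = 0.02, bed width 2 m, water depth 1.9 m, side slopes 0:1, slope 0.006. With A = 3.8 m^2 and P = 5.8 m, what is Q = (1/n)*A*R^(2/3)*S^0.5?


R = A/P = 3.8/5.8 = 0.655172
Q = (1/0.02) * 3.8 * 0.655172^(2/3) * 0.006^0.5

11.1020 m^3/s


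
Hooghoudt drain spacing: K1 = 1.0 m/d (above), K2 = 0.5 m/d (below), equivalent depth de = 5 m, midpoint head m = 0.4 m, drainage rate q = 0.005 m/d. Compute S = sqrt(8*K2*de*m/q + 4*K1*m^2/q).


S^2 = 8*K2*de*m/q + 4*K1*m^2/q
S^2 = 8*0.5*5*0.4/0.005 + 4*1.0*0.4^2/0.005
S = sqrt(1728.0000)

41.5692 m


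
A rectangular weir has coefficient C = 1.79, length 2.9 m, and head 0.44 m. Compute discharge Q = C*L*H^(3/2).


Q = C * L * H^(3/2) = 1.79 * 2.9 * 0.44^1.5 = 1.79 * 2.9 * 0.291863

1.5151 m^3/s


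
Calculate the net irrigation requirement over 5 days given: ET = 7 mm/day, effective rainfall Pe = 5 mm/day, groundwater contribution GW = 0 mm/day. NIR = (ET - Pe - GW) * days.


Daily deficit = ET - Pe - GW = 7 - 5 - 0 = 2 mm/day
NIR = 2 * 5 = 10 mm

10.0000 mm


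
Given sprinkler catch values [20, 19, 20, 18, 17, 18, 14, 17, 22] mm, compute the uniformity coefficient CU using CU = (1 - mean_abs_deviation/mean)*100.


mean = 18.333333 mm
MAD = 1.703704 mm
CU = (1 - 1.703704/18.333333)*100

90.7071 %


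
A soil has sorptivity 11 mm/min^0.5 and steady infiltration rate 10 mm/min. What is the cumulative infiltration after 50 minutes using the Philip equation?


F = S*sqrt(t) + A*t
F = 11*sqrt(50) + 10*50
F = 11*7.071068 + 500

577.7817 mm


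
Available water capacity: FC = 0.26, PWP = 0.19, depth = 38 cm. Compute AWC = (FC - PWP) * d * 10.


AWC = (FC - PWP) * d * 10
AWC = (0.26 - 0.19) * 38 * 10
AWC = 0.0700 * 38 * 10

26.6000 mm


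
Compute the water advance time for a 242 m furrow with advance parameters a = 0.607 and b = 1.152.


t = (L/a)^(1/b)
t = (242/0.607)^(1/1.152)
t = 398.682043^(1/1.152)

180.9208 min


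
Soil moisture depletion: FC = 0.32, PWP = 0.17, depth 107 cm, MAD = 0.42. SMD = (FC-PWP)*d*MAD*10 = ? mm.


SMD = (FC - PWP) * d * MAD * 10
SMD = (0.32 - 0.17) * 107 * 0.42 * 10
SMD = 0.1500 * 107 * 0.42 * 10

67.4100 mm


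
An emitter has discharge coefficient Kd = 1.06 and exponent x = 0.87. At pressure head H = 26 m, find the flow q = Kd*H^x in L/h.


q = Kd * H^x = 1.06 * 26^0.87 = 1.06 * 17.022636

18.0440 L/h


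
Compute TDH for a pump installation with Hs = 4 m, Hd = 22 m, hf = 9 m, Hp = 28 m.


TDH = Hs + Hd + hf + Hp = 4 + 22 + 9 + 28 = 63

63 m


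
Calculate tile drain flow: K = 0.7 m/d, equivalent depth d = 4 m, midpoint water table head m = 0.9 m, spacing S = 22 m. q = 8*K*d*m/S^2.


q = 8*K*d*m/S^2
q = 8*0.7*4*0.9/22^2
q = 20.1600 / 484

0.0417 m/d


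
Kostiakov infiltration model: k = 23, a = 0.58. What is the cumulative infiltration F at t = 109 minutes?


F = k * t^a = 23 * 109^0.58
F = 23 * 15.195233

349.4904 mm


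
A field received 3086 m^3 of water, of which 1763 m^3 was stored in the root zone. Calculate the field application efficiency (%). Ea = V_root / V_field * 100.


Ea = V_root / V_field * 100 = 1763 / 3086 * 100 = 57.1290%

57.1290 %


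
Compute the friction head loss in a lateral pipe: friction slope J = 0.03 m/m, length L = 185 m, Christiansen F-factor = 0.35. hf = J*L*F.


hf = J * L * F = 0.03 * 185 * 0.35 = 1.9425 m

1.9425 m


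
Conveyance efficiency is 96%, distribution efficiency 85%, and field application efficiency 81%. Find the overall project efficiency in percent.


Ec = 0.96, Eb = 0.85, Ea = 0.81
E = 0.96 * 0.85 * 0.81 * 100 = 66.0960%

66.0960 %


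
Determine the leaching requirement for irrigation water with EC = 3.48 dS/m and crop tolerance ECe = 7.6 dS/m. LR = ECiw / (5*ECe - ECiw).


LR = ECiw / (5*ECe - ECiw)
LR = 3.48 / (5*7.6 - 3.48)
LR = 3.48 / 34.5200

0.1008


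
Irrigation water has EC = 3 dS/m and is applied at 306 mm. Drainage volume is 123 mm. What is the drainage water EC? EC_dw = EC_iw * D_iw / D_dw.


EC_dw = EC_iw * D_iw / D_dw
EC_dw = 3 * 306 / 123
EC_dw = 918 / 123

7.4634 dS/m


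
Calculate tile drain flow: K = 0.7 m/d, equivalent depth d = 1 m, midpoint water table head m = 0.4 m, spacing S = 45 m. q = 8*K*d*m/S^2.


q = 8*K*d*m/S^2
q = 8*0.7*1*0.4/45^2
q = 2.2400 / 2025

0.0011 m/d


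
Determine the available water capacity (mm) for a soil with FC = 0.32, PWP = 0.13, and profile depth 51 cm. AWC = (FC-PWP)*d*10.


AWC = (FC - PWP) * d * 10
AWC = (0.32 - 0.13) * 51 * 10
AWC = 0.1900 * 51 * 10

96.9000 mm


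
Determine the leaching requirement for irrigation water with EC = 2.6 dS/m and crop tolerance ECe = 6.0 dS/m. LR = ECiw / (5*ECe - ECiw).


LR = ECiw / (5*ECe - ECiw)
LR = 2.6 / (5*6.0 - 2.6)
LR = 2.6 / 27.4000

0.0949


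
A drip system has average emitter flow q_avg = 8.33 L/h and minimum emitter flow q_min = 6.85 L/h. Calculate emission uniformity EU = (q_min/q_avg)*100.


EU = (q_min/q_avg)*100 = (6.85/8.33)*100 = 82.2329%

82.2329 %


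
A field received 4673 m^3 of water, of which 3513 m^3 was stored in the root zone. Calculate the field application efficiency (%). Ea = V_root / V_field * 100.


Ea = V_root / V_field * 100 = 3513 / 4673 * 100 = 75.1765%

75.1765 %


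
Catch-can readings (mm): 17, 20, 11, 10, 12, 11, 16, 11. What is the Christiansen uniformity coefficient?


mean = 13.500000 mm
MAD = 3.125000 mm
CU = (1 - 3.125000/13.500000)*100

76.8519 %


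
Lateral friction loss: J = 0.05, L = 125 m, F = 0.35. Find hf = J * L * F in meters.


hf = J * L * F = 0.05 * 125 * 0.35 = 2.1875 m

2.1875 m


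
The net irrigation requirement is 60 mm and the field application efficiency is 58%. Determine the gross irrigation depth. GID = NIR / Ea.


Ea = 58% = 0.58
GID = NIR / Ea = 60 / 0.58 = 103.4483 mm

103.4483 mm


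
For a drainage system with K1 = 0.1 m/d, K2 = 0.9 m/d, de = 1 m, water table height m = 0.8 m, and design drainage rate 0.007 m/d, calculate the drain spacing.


S^2 = 8*K2*de*m/q + 4*K1*m^2/q
S^2 = 8*0.9*1*0.8/0.007 + 4*0.1*0.8^2/0.007
S = sqrt(859.4286)

29.3160 m


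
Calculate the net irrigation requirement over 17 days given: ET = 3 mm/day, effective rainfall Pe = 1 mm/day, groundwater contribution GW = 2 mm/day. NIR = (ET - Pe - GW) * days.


Daily deficit = ET - Pe - GW = 3 - 1 - 2 = 0 mm/day
NIR = 0 * 17 = 0 mm

0 mm


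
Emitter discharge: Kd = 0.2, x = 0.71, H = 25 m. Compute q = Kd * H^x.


q = Kd * H^x = 0.2 * 25^0.71 = 0.2 * 9.829635

1.9659 L/h


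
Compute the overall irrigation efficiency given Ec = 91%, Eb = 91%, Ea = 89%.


Ec = 0.91, Eb = 0.91, Ea = 0.89
E = 0.91 * 0.91 * 0.89 * 100 = 73.7009%

73.7009 %


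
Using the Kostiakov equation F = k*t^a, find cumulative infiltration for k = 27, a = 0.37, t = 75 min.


F = k * t^a = 27 * 75^0.37
F = 27 * 4.940520

133.3940 mm


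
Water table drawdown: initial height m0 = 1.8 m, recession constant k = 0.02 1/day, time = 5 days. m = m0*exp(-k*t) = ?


m = m0 * exp(-k*t)
m = 1.8 * exp(-0.02 * 5)
m = 1.8 * exp(-0.1000)

1.6287 m


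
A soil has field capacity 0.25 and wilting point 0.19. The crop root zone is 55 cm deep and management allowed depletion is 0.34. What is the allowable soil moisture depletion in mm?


SMD = (FC - PWP) * d * MAD * 10
SMD = (0.25 - 0.19) * 55 * 0.34 * 10
SMD = 0.0600 * 55 * 0.34 * 10

11.2200 mm


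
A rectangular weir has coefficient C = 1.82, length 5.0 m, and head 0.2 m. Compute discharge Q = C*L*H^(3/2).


Q = C * L * H^(3/2) = 1.82 * 5.0 * 0.2^1.5 = 1.82 * 5.0 * 0.089443

0.8139 m^3/s


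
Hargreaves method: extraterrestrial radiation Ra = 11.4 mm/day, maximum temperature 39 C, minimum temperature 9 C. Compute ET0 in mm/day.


Tmean = (Tmax + Tmin)/2 = (39 + 9)/2 = 24.0
ET0 = 0.0023 * 11.4 * (24.0 + 17.8) * sqrt(39 - 9)
ET0 = 0.0023 * 11.4 * 41.8 * 5.477226

6.0030 mm/day


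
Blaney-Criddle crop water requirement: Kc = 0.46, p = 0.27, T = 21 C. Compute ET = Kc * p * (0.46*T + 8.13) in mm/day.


ET = Kc * p * (0.46*T + 8.13)
ET = 0.46 * 0.27 * (0.46*21 + 8.13)
ET = 0.46 * 0.27 * 17.7900

2.2095 mm/day


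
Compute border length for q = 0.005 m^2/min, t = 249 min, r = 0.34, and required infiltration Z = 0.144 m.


L = q*t/((1+r)*Z)
L = 0.005*249/((1+0.34)*0.144)
L = 1.245/0.19296

6.4521 m


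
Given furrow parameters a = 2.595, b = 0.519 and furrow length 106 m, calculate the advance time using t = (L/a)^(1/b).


t = (L/a)^(1/b)
t = (106/2.595)^(1/0.519)
t = 40.847784^(1/0.519)

1271.6597 min


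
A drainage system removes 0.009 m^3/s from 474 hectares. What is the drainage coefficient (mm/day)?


DC = Q * 86400 / (A * 10000) * 1000
DC = 0.009 * 86400 / (474 * 10000) * 1000
DC = 777600.0000 / 4740000

0.1641 mm/day


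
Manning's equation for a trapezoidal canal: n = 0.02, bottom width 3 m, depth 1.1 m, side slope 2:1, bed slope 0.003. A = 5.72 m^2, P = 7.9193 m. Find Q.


R = A/P = 5.72/7.9193 = 0.722286
Q = (1/0.02) * 5.72 * 0.722286^(2/3) * 0.003^0.5

12.6105 m^3/s


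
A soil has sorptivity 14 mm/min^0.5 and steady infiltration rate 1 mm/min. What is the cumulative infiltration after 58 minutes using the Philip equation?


F = S*sqrt(t) + A*t
F = 14*sqrt(58) + 1*58
F = 14*7.615773 + 58

164.6208 mm


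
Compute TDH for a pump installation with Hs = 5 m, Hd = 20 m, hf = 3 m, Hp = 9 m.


TDH = Hs + Hd + hf + Hp = 5 + 20 + 3 + 9 = 37

37 m
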